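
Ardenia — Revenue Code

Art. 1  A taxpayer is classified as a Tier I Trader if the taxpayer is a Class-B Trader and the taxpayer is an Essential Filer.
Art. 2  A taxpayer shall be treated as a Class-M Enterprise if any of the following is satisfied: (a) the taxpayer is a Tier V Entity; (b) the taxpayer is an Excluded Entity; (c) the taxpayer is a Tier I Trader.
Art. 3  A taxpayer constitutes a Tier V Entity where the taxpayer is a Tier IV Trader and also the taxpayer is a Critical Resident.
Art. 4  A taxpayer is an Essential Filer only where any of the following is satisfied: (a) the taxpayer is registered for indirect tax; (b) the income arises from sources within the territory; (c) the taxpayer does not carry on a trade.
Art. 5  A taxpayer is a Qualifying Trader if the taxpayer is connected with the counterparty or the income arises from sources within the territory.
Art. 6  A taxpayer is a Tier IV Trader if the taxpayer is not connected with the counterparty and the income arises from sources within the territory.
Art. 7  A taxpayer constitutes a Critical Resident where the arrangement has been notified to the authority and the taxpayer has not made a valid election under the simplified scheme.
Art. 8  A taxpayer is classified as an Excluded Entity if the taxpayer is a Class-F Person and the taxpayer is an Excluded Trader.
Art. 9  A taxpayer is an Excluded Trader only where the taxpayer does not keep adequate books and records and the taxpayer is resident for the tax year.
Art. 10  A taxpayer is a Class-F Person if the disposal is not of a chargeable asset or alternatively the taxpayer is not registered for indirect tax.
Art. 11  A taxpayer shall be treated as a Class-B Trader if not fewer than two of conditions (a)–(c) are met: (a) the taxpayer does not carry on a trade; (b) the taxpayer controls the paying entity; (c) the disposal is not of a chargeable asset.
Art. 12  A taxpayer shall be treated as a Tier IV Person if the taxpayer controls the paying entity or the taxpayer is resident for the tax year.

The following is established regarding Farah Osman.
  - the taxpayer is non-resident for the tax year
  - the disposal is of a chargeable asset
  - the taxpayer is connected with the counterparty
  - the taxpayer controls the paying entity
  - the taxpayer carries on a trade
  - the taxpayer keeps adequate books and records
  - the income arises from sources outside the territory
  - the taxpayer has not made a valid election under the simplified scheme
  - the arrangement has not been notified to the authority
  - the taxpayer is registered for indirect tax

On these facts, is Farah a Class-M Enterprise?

Under article 6: the taxpayer is not connected with the counterparty? no; and the income arises from sources within the territory? no. So the taxpayer is not a Tier IV Trader.
Under article 7: the arrangement has been notified to the authority? no; and the taxpayer has not made a valid election under the simplified scheme? yes. So the taxpayer is not a Critical Resident.
Under article 3: Tier IV Trader (article 6)? no; and Critical Resident (article 7)? no. So the taxpayer is not a Tier V Entity.
Under article 10: the disposal is not of a chargeable asset? no; or the taxpayer is not registered for indirect tax? no. So the taxpayer is not a Class-F Person.
Under article 9: the taxpayer does not keep adequate books and records? no; and the taxpayer is resident for the tax year? no. So the taxpayer is not an Excluded Trader.
Under article 8: Class-F Person (article 10)? no; and Excluded Trader (article 9)? no. So the taxpayer is not an Excluded Entity.
Under article 11: the taxpayer does not carry on a trade? no; the taxpayer controls the paying entity? yes; the disposal is not of a chargeable asset? no — 1 of 3 hold (need ≥2) → not satisfied.
Under article 4: the taxpayer is registered for indirect tax? yes; or the income arises from sources within the territory? no; or the taxpayer does not carry on a trade? no. So the taxpayer is an Essential Filer.
Under article 1: Class-B Trader (article 11)? no; and Essential Filer (article 4)? yes. So the taxpayer is not a Tier I Trader.
Under article 2: Tier V Entity (article 3)? no; or Excluded Entity (article 8)? no; or Tier I Trader (article 1)? no. So the taxpayer is not a Class-M Enterprise.

No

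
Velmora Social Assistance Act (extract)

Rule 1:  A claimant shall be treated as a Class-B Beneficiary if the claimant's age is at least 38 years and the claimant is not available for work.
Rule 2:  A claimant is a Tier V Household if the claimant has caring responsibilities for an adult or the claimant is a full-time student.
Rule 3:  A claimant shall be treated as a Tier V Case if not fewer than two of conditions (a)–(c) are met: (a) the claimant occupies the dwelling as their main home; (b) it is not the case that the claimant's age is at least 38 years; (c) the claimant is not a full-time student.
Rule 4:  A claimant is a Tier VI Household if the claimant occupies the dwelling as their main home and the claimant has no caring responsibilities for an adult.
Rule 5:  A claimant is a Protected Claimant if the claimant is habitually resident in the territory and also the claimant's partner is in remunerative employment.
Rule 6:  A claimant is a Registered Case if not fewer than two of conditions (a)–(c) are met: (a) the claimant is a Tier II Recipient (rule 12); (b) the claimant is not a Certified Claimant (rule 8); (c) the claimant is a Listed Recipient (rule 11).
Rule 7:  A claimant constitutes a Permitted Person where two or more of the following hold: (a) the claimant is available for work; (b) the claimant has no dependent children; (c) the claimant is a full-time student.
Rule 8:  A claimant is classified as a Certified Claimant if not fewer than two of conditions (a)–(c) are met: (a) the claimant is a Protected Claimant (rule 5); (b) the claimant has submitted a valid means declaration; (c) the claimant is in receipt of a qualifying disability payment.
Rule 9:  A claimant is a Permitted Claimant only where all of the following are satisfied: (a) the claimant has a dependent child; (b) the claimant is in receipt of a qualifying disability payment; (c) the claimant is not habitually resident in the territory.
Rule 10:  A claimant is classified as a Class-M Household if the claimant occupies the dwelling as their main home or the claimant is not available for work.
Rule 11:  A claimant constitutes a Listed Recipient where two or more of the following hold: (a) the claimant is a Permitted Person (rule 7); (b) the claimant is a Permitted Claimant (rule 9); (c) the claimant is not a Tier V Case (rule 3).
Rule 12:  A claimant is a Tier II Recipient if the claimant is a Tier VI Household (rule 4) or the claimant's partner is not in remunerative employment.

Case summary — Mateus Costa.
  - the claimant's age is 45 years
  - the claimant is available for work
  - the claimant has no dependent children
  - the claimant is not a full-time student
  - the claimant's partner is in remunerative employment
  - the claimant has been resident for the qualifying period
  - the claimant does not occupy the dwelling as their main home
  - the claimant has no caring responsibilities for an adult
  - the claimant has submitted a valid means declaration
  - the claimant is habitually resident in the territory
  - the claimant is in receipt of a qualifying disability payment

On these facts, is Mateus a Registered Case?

Under rule 4: the claimant occupies the dwelling as their main home? no; and the claimant has no caring responsibilities for an adult? yes. So the claimant is not a Tier VI Household.
Under rule 12: Tier VI Household (rule 4)? no; or the claimant's partner is not in remunerative employment? no. So the claimant is not a Tier II Recipient.
Under rule 5: the claimant is habitually resident in the territory? yes; and the claimant's partner is in remunerative employment? yes. So the claimant is a Protected Claimant.
Under rule 8: Protected Claimant (rule 5)? yes; the claimant has submitted a valid means declaration? yes; the claimant is in receipt of a qualifying disability payment? yes — 3 of 3 hold (need ≥2) → satisfied.
Under rule 7: the claimant is available for work? yes; the claimant has no dependent children? yes; the claimant is a full-time student? no — 2 of 3 hold (need ≥2) → satisfied.
Under rule 9: the claimant has a dependent child? no; and the claimant is in receipt of a qualifying disability payment? yes; and the claimant is not habitually resident in the territory? no. So the claimant is not a Permitted Claimant.
Under rule 3: the claimant occupies the dwelling as their main home? no; claimant's age: 45 years ≥ 38 years? yes, so negated condition no; the claimant is not a full-time student? yes — 1 of 3 hold (need ≥2) → not satisfied.
Under rule 11: Permitted Person (rule 7)? yes; Permitted Claimant (rule 9)? no; not a Tier V Case (rule 3)? yes — 2 of 3 hold (need ≥2) → satisfied.
Under rule 6: Tier II Recipient (rule 12)? no; not a Certified Claimant (rule 8)? no; Listed Recipient (rule 11)? yes — 1 of 3 hold (need ≥2) → not satisfied.

No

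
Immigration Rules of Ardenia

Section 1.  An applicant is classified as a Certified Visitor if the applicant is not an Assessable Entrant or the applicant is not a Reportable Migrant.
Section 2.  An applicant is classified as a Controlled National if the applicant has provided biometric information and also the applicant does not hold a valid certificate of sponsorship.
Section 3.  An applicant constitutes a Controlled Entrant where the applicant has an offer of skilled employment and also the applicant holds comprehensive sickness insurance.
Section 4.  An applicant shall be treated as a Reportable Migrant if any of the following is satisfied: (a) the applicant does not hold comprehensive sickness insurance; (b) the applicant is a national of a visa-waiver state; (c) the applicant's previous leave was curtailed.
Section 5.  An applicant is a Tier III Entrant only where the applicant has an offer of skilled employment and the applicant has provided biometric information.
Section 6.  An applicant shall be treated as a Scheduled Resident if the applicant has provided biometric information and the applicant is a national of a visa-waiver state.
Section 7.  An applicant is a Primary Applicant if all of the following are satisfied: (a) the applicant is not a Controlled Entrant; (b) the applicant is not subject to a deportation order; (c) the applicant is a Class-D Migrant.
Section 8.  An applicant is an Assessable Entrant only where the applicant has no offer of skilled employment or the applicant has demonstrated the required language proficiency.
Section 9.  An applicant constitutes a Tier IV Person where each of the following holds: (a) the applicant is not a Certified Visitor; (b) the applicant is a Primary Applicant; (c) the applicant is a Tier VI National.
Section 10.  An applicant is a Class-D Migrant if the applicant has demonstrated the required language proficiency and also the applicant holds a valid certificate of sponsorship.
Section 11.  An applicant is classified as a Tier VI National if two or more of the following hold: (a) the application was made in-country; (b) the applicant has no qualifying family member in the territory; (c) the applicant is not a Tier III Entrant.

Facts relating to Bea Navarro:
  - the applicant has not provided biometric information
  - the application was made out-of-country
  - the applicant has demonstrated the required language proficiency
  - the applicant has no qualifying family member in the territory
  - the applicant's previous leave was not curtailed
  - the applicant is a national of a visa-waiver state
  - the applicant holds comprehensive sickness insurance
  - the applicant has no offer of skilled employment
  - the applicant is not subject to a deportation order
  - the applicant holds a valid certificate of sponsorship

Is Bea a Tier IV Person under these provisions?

section 8 — Assessable Entrant: [the applicant has no offer of skilled employment? yes] OR [the applicant has demonstrated the required language proficiency? yes] → satisfied.
section 4 — Reportable Migrant: [the applicant does not hold comprehensive sickness insurance? no] OR [the applicant is a national of a visa-waiver state? yes] OR [the applicant's previous leave was curtailed? no] → satisfied.
section 1 — Certified Visitor: [not an Assessable Entrant (section 8)? no] OR [not a Reportable Migrant (section 4)? no] → not satisfied.
section 3 — Controlled Entrant: [the applicant has an offer of skilled employment? no] AND [the applicant holds comprehensive sickness insurance? yes] → not satisfied.
section 10 — Class-D Migrant: [the applicant has demonstrated the required language proficiency? yes] AND [the applicant holds a valid certificate of sponsorship? yes] → satisfied.
section 7 — Primary Applicant: [not a Controlled Entrant (section 3)? yes] AND [the applicant is not subject to a deportation order? yes] AND [Class-D Migrant (section 10)? yes] → satisfied.
section 5 — Tier III Entrant: [the applicant has an offer of skilled employment? no] AND [the applicant has provided biometric information? no] → not satisfied.
section 11 — Tier VI National: the application was made in-country? no; the applicant has no qualifying family member in the territory? yes; not a Tier III Entrant (section 5)? yes — 2 of 3 hold (need ≥2) → satisfied.
section 9 — Tier IV Person: [not a Certified Visitor (section 1)? yes] AND [Primary Applicant (section 7)? yes] AND [Tier VI National (section 11)? yes] → satisfied.

Yes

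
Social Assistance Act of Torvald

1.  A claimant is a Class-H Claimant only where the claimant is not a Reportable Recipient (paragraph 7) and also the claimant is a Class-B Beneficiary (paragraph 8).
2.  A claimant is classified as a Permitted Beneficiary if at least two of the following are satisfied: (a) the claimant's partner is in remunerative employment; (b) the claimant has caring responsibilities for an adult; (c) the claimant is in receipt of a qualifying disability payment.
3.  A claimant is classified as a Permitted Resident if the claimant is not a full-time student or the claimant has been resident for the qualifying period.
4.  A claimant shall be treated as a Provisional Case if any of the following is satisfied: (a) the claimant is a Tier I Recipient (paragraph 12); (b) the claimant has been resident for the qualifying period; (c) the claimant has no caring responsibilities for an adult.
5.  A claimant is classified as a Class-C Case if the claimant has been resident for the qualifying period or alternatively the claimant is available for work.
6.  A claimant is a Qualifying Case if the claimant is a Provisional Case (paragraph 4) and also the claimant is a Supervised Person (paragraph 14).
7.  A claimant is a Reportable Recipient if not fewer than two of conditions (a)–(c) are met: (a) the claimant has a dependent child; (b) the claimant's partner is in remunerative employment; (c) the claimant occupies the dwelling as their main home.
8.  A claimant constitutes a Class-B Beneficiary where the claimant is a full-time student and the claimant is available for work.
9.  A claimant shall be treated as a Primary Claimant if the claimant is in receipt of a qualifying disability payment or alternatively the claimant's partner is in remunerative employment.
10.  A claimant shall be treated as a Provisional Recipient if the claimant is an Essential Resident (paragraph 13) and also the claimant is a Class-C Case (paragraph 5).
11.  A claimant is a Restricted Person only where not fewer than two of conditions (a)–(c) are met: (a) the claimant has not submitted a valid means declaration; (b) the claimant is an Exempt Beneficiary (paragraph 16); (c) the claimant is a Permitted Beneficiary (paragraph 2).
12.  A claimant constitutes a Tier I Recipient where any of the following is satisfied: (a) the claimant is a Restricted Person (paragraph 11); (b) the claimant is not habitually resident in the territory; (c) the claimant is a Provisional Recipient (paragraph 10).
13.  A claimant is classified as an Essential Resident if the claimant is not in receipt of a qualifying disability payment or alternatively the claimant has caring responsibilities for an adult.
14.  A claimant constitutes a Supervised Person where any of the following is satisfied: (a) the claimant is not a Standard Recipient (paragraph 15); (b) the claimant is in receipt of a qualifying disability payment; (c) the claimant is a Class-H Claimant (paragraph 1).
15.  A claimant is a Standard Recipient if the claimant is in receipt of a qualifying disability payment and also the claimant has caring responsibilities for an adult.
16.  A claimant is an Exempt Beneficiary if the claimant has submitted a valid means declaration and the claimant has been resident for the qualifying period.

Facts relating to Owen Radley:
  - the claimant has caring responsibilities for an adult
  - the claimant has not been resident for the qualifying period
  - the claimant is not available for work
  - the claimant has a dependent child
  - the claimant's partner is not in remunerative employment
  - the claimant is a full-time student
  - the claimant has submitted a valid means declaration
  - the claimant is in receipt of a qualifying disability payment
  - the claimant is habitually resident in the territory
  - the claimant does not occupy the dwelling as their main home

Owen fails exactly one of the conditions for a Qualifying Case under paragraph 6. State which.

Provisional Case

paragraph 16 — Exempt Beneficiary: [the claimant has submitted a valid means declaration? yes] AND [the claimant has been resident for the qualifying period? no] → not satisfied.
paragraph 2 — Permitted Beneficiary: the claimant's partner is in remunerative employment? no; the claimant has caring responsibilities for an adult? yes; the claimant is in receipt of a qualifying disability payment? yes — 2 of 3 hold (need ≥2) → satisfied.
paragraph 11 — Restricted Person: the claimant has not submitted a valid means declaration? no; Exempt Beneficiary (paragraph 16)? no; Permitted Beneficiary (paragraph 2)? yes — 1 of 3 hold (need ≥2) → not satisfied.
paragraph 13 — Essential Resident: [the claimant is not in receipt of a qualifying disability payment? no] OR [the claimant has caring responsibilities for an adult? yes] → satisfied.
paragraph 5 — Class-C Case: [the claimant has been resident for the qualifying period? no] OR [the claimant is available for work? no] → not satisfied.
paragraph 10 — Provisional Recipient: [Essential Resident (paragraph 13)? yes] AND [Class-C Case (paragraph 5)? no] → not satisfied.
paragraph 12 — Tier I Recipient: [Restricted Person (paragraph 11)? no] OR [the claimant is not habitually resident in the territory? no] OR [Provisional Recipient (paragraph 10)? no] → not satisfied.
paragraph 4 — Provisional Case: [Tier I Recipient (paragraph 12)? no] OR [the claimant has been resident for the qualifying period? no] OR [the claimant has no caring responsibilities for an adult? no] → not satisfied.
paragraph 15 — Standard Recipient: [the claimant is in receipt of a qualifying disability payment? yes] AND [the claimant has caring responsibilities for an adult? yes] → satisfied.
paragraph 7 — Reportable Recipient: the claimant has a dependent child? yes; the claimant's partner is in remunerative employment? no; the claimant occupies the dwelling as their main home? no — 1 of 3 hold (need ≥2) → not satisfied.
paragraph 8 — Class-B Beneficiary: [the claimant is a full-time student? yes] AND [the claimant is available for work? no] → not satisfied.
paragraph 1 — Class-H Claimant: [not a Reportable Recipient (paragraph 7)? yes] AND [Class-B Beneficiary (paragraph 8)? no] → not satisfied.
paragraph 14 — Supervised Person: [not a Standard Recipient (paragraph 15)? no] OR [the claimant is in receipt of a qualifying disability payment? yes] OR [Class-H Claimant (paragraph 1)? no] → satisfied.
paragraph 6 — Qualifying Case: [Provisional Case (paragraph 4)? no] AND [Supervised Person (paragraph 14)? yes] → not satisfied.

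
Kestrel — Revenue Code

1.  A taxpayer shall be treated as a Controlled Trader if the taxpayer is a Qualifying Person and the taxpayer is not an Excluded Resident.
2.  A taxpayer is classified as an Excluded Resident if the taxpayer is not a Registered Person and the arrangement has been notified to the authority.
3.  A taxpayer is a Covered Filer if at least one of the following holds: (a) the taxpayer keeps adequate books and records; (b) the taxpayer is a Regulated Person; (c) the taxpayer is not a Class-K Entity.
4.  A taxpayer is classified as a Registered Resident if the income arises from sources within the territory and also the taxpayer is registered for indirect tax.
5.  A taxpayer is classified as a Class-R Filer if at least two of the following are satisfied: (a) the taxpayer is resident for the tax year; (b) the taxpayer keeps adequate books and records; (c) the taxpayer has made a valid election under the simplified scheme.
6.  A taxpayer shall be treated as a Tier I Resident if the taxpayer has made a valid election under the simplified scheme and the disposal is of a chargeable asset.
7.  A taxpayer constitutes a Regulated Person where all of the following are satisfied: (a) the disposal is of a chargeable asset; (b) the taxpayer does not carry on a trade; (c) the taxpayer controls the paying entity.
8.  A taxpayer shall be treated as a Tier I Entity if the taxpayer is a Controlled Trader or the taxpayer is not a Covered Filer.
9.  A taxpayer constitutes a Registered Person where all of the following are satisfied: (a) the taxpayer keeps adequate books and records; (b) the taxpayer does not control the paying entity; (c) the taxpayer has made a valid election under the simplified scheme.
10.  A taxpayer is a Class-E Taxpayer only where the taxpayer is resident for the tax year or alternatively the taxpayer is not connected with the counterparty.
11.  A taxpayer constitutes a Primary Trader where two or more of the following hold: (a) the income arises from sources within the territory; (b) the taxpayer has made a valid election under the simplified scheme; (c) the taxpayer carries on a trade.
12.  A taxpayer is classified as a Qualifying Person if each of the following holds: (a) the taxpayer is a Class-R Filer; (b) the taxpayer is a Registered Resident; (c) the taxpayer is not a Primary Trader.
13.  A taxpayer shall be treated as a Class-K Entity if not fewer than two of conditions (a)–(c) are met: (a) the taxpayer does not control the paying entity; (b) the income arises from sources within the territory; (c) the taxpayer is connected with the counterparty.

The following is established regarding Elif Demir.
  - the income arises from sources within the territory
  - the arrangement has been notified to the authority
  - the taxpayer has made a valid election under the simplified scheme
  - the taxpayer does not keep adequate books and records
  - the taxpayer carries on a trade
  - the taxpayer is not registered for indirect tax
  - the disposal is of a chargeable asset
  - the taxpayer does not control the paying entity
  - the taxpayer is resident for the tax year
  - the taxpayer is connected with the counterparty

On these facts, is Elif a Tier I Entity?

paragraph 5 — Class-R Filer: the taxpayer is resident for the tax year? yes; the taxpayer keeps adequate books and records? no; the taxpayer has made a valid election under the simplified scheme? yes — 2 of 3 hold (need ≥2) → satisfied.
paragraph 4 — Registered Resident: [the income arises from sources within the territory? yes] AND [the taxpayer is registered for indirect tax? no] → not satisfied.
paragraph 11 — Primary Trader: the income arises from sources within the territory? yes; the taxpayer has made a valid election under the simplified scheme? yes; the taxpayer carries on a trade? yes — 3 of 3 hold (need ≥2) → satisfied.
paragraph 12 — Qualifying Person: [Class-R Filer (paragraph 5)? yes] AND [Registered Resident (paragraph 4)? no] AND [not a Primary Trader (paragraph 11)? no] → not satisfied.
paragraph 9 — Registered Person: [the taxpayer keeps adequate books and records? no] AND [the taxpayer does not control the paying entity? yes] AND [the taxpayer has made a valid election under the simplified scheme? yes] → not satisfied.
paragraph 2 — Excluded Resident: [not a Registered Person (paragraph 9)? yes] AND [the arrangement has been notified to the authority? yes] → satisfied.
paragraph 1 — Controlled Trader: [Qualifying Person (paragraph 12)? no] AND [not an Excluded Resident (paragraph 2)? no] → not satisfied.
paragraph 7 — Regulated Person: [the disposal is of a chargeable asset? yes] AND [the taxpayer does not carry on a trade? no] AND [the taxpayer controls the paying entity? no] → not satisfied.
paragraph 13 — Class-K Entity: the taxpayer does not control the paying entity? yes; the income arises from sources within the territory? yes; the taxpayer is connected with the counterparty? yes — 3 of 3 hold (need ≥2) → satisfied.
paragraph 3 — Covered Filer: [the taxpayer keeps adequate books and records? no] OR [Regulated Person (paragraph 7)? no] OR [not a Class-K Entity (paragraph 13)? no] → not satisfied.
paragraph 8 — Tier I Entity: [Controlled Trader (paragraph 1)? no] OR [not a Covered Filer (paragraph 3)? yes] → satisfied.

Yes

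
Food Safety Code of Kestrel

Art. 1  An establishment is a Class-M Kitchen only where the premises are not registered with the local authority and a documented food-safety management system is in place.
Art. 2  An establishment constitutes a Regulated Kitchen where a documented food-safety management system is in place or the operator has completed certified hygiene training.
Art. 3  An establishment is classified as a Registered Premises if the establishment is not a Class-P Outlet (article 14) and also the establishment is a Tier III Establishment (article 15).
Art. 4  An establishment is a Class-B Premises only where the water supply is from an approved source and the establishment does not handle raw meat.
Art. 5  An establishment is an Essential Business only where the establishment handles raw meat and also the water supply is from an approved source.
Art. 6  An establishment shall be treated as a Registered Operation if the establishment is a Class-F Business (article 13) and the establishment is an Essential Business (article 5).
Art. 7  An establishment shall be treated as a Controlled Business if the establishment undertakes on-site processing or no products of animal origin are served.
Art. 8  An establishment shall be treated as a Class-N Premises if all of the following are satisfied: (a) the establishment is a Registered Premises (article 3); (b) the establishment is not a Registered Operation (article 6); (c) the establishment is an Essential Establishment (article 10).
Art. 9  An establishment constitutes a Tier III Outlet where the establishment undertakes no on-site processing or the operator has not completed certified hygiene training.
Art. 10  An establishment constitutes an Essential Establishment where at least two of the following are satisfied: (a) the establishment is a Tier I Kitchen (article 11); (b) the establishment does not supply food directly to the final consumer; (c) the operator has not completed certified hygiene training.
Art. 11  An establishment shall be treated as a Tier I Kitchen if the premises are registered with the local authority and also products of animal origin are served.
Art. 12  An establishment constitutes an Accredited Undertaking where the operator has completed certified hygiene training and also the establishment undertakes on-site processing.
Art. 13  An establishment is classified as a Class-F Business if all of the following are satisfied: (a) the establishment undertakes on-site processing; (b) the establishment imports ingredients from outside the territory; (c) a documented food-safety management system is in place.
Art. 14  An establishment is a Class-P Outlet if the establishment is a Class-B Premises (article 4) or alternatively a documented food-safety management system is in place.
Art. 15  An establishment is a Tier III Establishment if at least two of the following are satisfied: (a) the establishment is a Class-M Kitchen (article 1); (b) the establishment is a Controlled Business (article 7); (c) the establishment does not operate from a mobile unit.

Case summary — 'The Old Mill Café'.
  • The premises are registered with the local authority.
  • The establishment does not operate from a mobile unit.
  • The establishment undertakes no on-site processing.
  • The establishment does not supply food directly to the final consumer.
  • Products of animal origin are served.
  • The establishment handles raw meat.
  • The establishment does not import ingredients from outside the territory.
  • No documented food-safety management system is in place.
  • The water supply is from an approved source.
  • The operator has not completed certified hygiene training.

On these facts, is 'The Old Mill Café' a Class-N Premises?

No

Under article 4: the water supply is from an approved source? yes; and the establishment does not handle raw meat? no. So the establishment is not a Class-B Premises.
Under article 14: Class-B Premises (article 4)? no; or a documented food-safety management system is in place? no. So the establishment is not a Class-P Outlet.
Under article 1: the premises are not registered with the local authority? no; and a documented food-safety management system is in place? no. So the establishment is not a Class-M Kitchen.
Under article 7: the establishment undertakes on-site processing? no; or no products of animal origin are served? no. So the establishment is not a Controlled Business.
Under article 15: Class-M Kitchen (article 1)? no; Controlled Business (article 7)? no; the establishment does not operate from a mobile unit? yes — 1 of 3 hold (need ≥2) → not satisfied.
Under article 3: not a Class-P Outlet (article 14)? yes; and Tier III Establishment (article 15)? no. So the establishment is not a Registered Premises.
Under article 13: the establishment undertakes on-site processing? no; and the establishment imports ingredients from outside the territory? no; and a documented food-safety management system is in place? no. So the establishment is not a Class-F Business.
Under article 5: the establishment handles raw meat? yes; and the water supply is from an approved source? yes. So the establishment is an Essential Business.
Under article 6: Class-F Business (article 13)? no; and Essential Business (article 5)? yes. So the establishment is not a Registered Operation.
Under article 11: the premises are registered with the local authority? yes; and products of animal origin are served? yes. So the establishment is a Tier I Kitchen.
Under article 10: Tier I Kitchen (article 11)? yes; the establishment does not supply food directly to the final consumer? yes; the operator has not completed certified hygiene training? yes — 3 of 3 hold (need ≥2) → satisfied.
Under article 8: Registered Premises (article 3)? no; and not a Registered Operation (article 6)? yes; and Essential Establishment (article 10)? yes. So the establishment is not a Class-N Premises.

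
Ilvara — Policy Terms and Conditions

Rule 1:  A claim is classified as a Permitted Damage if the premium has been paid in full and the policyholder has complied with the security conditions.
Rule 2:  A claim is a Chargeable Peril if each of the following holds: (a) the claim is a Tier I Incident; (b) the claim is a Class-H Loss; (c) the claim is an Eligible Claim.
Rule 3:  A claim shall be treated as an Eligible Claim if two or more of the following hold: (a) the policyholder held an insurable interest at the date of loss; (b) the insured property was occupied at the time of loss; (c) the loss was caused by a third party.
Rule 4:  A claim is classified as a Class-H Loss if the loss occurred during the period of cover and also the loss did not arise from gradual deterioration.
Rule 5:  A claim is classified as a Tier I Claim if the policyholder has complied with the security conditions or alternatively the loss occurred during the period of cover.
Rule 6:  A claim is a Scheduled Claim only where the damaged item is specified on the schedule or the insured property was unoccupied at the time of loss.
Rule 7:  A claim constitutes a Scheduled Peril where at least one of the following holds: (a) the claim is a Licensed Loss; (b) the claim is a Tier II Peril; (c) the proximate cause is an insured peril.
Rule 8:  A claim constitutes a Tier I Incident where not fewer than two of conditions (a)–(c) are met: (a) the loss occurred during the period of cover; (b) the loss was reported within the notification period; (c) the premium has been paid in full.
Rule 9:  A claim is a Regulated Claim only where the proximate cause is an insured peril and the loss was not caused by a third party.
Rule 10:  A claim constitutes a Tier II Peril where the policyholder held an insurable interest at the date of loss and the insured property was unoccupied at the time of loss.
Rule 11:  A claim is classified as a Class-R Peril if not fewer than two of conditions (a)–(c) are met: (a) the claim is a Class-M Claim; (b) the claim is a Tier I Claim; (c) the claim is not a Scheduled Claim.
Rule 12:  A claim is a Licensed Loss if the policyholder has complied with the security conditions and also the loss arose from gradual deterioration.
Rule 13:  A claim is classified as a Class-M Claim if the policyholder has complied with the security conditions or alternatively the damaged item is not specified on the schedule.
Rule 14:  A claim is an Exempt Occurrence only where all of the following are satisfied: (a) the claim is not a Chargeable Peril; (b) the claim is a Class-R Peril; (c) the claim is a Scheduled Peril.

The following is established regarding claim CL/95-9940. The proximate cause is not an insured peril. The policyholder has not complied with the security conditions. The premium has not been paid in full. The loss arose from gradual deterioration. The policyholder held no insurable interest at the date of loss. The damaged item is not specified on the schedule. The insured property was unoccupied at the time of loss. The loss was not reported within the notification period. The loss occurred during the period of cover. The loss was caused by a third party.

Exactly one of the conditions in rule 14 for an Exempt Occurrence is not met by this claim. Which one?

rule 8 — Tier I Incident: the loss occurred during the period of cover? yes; the loss was reported within the notification period? no; the premium has been paid in full? no — 1 of 3 hold (need ≥2) → not satisfied.
rule 4 — Class-H Loss: [the loss occurred during the period of cover? yes] AND [the loss did not arise from gradual deterioration? no] → not satisfied.
rule 3 — Eligible Claim: the policyholder held an insurable interest at the date of loss? no; the insured property was occupied at the time of loss? no; the loss was caused by a third party? yes — 1 of 3 hold (need ≥2) → not satisfied.
rule 2 — Chargeable Peril: [Tier I Incident (rule 8)? no] AND [Class-H Loss (rule 4)? no] AND [Eligible Claim (rule 3)? no] → not satisfied.
rule 13 — Class-M Claim: [the policyholder has complied with the security conditions? no] OR [the damaged item is not specified on the schedule? yes] → satisfied.
rule 5 — Tier I Claim: [the policyholder has complied with the security conditions? no] OR [the loss occurred during the period of cover? yes] → satisfied.
rule 6 — Scheduled Claim: [the damaged item is specified on the schedule? no] OR [the insured property was unoccupied at the time of loss? yes] → satisfied.
rule 11 — Class-R Peril: Class-M Claim (rule 13)? yes; Tier I Claim (rule 5)? yes; not a Scheduled Claim (rule 6)? no — 2 of 3 hold (need ≥2) → satisfied.
rule 12 — Licensed Loss: [the policyholder has complied with the security conditions? no] AND [the loss arose from gradual deterioration? yes] → not satisfied.
rule 10 — Tier II Peril: [the policyholder held an insurable interest at the date of loss? no] AND [the insured property was unoccupied at the time of loss? yes] → not satisfied.
rule 7 — Scheduled Peril: [Licensed Loss (rule 12)? no] OR [Tier II Peril (rule 10)? no] OR [the proximate cause is an insured peril? no] → not satisfied.
rule 14 — Exempt Occurrence: [not a Chargeable Peril (rule 2)? yes] AND [Class-R Peril (rule 11)? yes] AND [Scheduled Peril (rule 7)? no] → not satisfied.

Scheduled Peril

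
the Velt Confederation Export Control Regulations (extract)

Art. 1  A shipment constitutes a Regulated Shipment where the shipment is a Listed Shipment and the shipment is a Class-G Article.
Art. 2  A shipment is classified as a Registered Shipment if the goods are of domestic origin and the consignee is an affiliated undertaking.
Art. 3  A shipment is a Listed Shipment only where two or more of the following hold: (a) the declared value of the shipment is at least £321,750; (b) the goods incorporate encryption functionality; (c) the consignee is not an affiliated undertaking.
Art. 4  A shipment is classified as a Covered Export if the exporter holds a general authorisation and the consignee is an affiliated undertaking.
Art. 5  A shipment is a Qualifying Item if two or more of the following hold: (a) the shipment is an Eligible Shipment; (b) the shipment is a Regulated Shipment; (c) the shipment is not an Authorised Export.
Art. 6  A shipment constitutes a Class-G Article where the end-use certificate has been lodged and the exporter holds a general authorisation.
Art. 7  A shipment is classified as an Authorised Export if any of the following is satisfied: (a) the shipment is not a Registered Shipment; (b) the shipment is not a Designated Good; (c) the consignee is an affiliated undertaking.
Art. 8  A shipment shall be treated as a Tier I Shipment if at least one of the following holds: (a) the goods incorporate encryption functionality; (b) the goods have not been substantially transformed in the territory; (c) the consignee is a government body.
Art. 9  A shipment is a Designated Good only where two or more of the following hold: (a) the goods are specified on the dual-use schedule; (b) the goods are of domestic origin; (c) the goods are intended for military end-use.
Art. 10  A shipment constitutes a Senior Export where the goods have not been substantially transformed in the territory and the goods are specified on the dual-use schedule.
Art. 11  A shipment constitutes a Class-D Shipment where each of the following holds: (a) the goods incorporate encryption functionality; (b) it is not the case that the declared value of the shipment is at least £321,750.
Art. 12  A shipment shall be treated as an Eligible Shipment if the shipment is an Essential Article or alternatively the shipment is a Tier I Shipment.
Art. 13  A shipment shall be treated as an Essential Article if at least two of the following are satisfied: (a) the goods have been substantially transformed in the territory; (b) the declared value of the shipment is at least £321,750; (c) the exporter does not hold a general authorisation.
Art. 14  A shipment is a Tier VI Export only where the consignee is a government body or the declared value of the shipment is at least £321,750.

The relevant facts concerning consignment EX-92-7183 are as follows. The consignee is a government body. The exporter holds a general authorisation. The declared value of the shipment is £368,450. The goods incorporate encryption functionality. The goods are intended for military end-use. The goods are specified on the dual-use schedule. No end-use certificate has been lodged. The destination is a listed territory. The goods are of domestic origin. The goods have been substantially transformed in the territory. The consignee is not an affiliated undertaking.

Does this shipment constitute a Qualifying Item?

No

article 13 — Essential Article: the goods have been substantially transformed in the territory? yes; declared value of the shipment: £368,450 ≥ £321,750? yes; the exporter does not hold a general authorisation? no — 2 of 3 hold (need ≥2) → satisfied.
article 8 — Tier I Shipment: [the goods incorporate encryption functionality? yes] OR [the goods have not been substantially transformed in the territory? no] OR [the consignee is a government body? yes] → satisfied.
article 12 — Eligible Shipment: [Essential Article (article 13)? yes] OR [Tier I Shipment (article 8)? yes] → satisfied.
article 3 — Listed Shipment: declared value of the shipment: £368,450 ≥ £321,750? yes; the goods incorporate encryption functionality? yes; the consignee is not an affiliated undertaking? yes — 3 of 3 hold (need ≥2) → satisfied.
article 6 — Class-G Article: [the end-use certificate has been lodged? no] AND [the exporter holds a general authorisation? yes] → not satisfied.
article 1 — Regulated Shipment: [Listed Shipment (article 3)? yes] AND [Class-G Article (article 6)? no] → not satisfied.
article 2 — Registered Shipment: [the goods are of domestic origin? yes] AND [the consignee is an affiliated undertaking? no] → not satisfied.
article 9 — Designated Good: the goods are specified on the dual-use schedule? yes; the goods are of domestic origin? yes; the goods are intended for military end-use? yes — 3 of 3 hold (need ≥2) → satisfied.
article 7 — Authorised Export: [not a Registered Shipment (article 2)? yes] OR [not a Designated Good (article 9)? no] OR [the consignee is an affiliated undertaking? no] → satisfied.
article 5 — Qualifying Item: Eligible Shipment (article 12)? yes; Regulated Shipment (article 1)? no; not an Authorised Export (article 7)? no — 1 of 3 hold (need ≥2) → not satisfied.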